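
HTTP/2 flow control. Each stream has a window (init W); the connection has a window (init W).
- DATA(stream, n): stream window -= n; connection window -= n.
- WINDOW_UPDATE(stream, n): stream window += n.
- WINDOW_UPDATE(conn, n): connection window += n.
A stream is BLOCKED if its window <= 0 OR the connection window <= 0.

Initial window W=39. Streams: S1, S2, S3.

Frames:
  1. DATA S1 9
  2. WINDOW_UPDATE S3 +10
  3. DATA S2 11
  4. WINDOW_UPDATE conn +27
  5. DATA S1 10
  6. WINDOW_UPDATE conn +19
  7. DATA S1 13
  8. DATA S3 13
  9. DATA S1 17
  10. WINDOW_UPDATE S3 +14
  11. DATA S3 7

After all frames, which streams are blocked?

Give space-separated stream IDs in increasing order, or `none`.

Op 1: conn=30 S1=30 S2=39 S3=39 blocked=[]
Op 2: conn=30 S1=30 S2=39 S3=49 blocked=[]
Op 3: conn=19 S1=30 S2=28 S3=49 blocked=[]
Op 4: conn=46 S1=30 S2=28 S3=49 blocked=[]
Op 5: conn=36 S1=20 S2=28 S3=49 blocked=[]
Op 6: conn=55 S1=20 S2=28 S3=49 blocked=[]
Op 7: conn=42 S1=7 S2=28 S3=49 blocked=[]
Op 8: conn=29 S1=7 S2=28 S3=36 blocked=[]
Op 9: conn=12 S1=-10 S2=28 S3=36 blocked=[1]
Op 10: conn=12 S1=-10 S2=28 S3=50 blocked=[1]
Op 11: conn=5 S1=-10 S2=28 S3=43 blocked=[1]

Answer: S1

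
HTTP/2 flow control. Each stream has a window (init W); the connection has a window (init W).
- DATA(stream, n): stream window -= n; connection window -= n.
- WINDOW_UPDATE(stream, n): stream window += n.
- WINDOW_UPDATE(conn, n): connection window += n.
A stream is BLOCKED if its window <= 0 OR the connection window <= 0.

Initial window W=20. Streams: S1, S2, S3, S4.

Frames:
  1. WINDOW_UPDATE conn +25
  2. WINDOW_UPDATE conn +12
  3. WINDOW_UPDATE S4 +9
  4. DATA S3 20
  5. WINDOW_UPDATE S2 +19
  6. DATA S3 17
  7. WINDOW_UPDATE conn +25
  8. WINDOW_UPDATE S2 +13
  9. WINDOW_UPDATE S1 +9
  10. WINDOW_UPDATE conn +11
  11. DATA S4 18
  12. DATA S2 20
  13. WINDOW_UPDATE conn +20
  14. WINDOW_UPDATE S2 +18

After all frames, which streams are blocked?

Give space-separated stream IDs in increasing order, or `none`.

Op 1: conn=45 S1=20 S2=20 S3=20 S4=20 blocked=[]
Op 2: conn=57 S1=20 S2=20 S3=20 S4=20 blocked=[]
Op 3: conn=57 S1=20 S2=20 S3=20 S4=29 blocked=[]
Op 4: conn=37 S1=20 S2=20 S3=0 S4=29 blocked=[3]
Op 5: conn=37 S1=20 S2=39 S3=0 S4=29 blocked=[3]
Op 6: conn=20 S1=20 S2=39 S3=-17 S4=29 blocked=[3]
Op 7: conn=45 S1=20 S2=39 S3=-17 S4=29 blocked=[3]
Op 8: conn=45 S1=20 S2=52 S3=-17 S4=29 blocked=[3]
Op 9: conn=45 S1=29 S2=52 S3=-17 S4=29 blocked=[3]
Op 10: conn=56 S1=29 S2=52 S3=-17 S4=29 blocked=[3]
Op 11: conn=38 S1=29 S2=52 S3=-17 S4=11 blocked=[3]
Op 12: conn=18 S1=29 S2=32 S3=-17 S4=11 blocked=[3]
Op 13: conn=38 S1=29 S2=32 S3=-17 S4=11 blocked=[3]
Op 14: conn=38 S1=29 S2=50 S3=-17 S4=11 blocked=[3]

Answer: S3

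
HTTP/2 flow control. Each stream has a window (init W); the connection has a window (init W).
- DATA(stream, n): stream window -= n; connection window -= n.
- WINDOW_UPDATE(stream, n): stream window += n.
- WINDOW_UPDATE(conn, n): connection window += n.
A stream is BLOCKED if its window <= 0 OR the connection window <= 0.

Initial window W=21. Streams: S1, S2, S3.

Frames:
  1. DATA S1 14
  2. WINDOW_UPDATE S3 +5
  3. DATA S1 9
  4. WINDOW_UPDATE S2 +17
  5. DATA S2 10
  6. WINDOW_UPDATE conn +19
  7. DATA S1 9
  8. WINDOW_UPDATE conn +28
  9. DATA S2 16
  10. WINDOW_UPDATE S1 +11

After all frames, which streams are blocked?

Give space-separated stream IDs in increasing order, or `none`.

Op 1: conn=7 S1=7 S2=21 S3=21 blocked=[]
Op 2: conn=7 S1=7 S2=21 S3=26 blocked=[]
Op 3: conn=-2 S1=-2 S2=21 S3=26 blocked=[1, 2, 3]
Op 4: conn=-2 S1=-2 S2=38 S3=26 blocked=[1, 2, 3]
Op 5: conn=-12 S1=-2 S2=28 S3=26 blocked=[1, 2, 3]
Op 6: conn=7 S1=-2 S2=28 S3=26 blocked=[1]
Op 7: conn=-2 S1=-11 S2=28 S3=26 blocked=[1, 2, 3]
Op 8: conn=26 S1=-11 S2=28 S3=26 blocked=[1]
Op 9: conn=10 S1=-11 S2=12 S3=26 blocked=[1]
Op 10: conn=10 S1=0 S2=12 S3=26 blocked=[1]

Answer: S1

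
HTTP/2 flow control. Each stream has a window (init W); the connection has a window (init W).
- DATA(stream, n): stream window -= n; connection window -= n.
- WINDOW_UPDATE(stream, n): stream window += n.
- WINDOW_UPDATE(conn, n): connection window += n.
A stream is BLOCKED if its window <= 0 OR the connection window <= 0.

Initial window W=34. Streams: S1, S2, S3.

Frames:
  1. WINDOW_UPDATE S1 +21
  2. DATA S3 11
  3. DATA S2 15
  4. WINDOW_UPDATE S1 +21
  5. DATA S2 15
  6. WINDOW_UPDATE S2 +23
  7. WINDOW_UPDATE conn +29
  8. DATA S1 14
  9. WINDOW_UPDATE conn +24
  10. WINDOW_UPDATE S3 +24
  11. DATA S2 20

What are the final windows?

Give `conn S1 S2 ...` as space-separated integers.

Op 1: conn=34 S1=55 S2=34 S3=34 blocked=[]
Op 2: conn=23 S1=55 S2=34 S3=23 blocked=[]
Op 3: conn=8 S1=55 S2=19 S3=23 blocked=[]
Op 4: conn=8 S1=76 S2=19 S3=23 blocked=[]
Op 5: conn=-7 S1=76 S2=4 S3=23 blocked=[1, 2, 3]
Op 6: conn=-7 S1=76 S2=27 S3=23 blocked=[1, 2, 3]
Op 7: conn=22 S1=76 S2=27 S3=23 blocked=[]
Op 8: conn=8 S1=62 S2=27 S3=23 blocked=[]
Op 9: conn=32 S1=62 S2=27 S3=23 blocked=[]
Op 10: conn=32 S1=62 S2=27 S3=47 blocked=[]
Op 11: conn=12 S1=62 S2=7 S3=47 blocked=[]

Answer: 12 62 7 47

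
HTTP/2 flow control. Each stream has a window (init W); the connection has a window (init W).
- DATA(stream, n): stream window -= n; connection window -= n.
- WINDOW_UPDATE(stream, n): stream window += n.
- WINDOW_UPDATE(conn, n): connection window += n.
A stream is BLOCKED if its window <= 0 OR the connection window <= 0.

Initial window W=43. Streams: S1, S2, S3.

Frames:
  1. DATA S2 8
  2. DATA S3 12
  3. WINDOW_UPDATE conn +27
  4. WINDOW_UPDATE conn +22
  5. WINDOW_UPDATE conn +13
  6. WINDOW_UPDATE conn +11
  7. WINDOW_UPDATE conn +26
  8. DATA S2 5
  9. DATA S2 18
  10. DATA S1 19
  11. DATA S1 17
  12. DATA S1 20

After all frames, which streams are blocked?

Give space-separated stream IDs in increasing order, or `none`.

Answer: S1

Derivation:
Op 1: conn=35 S1=43 S2=35 S3=43 blocked=[]
Op 2: conn=23 S1=43 S2=35 S3=31 blocked=[]
Op 3: conn=50 S1=43 S2=35 S3=31 blocked=[]
Op 4: conn=72 S1=43 S2=35 S3=31 blocked=[]
Op 5: conn=85 S1=43 S2=35 S3=31 blocked=[]
Op 6: conn=96 S1=43 S2=35 S3=31 blocked=[]
Op 7: conn=122 S1=43 S2=35 S3=31 blocked=[]
Op 8: conn=117 S1=43 S2=30 S3=31 blocked=[]
Op 9: conn=99 S1=43 S2=12 S3=31 blocked=[]
Op 10: conn=80 S1=24 S2=12 S3=31 blocked=[]
Op 11: conn=63 S1=7 S2=12 S3=31 blocked=[]
Op 12: conn=43 S1=-13 S2=12 S3=31 blocked=[1]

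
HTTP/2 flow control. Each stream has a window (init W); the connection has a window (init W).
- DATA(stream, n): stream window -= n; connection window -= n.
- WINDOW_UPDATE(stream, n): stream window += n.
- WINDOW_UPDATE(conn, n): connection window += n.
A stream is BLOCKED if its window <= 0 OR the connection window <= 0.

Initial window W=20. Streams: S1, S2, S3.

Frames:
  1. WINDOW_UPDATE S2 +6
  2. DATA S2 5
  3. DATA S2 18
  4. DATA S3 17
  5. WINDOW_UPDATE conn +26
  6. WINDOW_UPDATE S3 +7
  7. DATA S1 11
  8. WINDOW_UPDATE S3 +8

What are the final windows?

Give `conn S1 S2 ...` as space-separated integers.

Op 1: conn=20 S1=20 S2=26 S3=20 blocked=[]
Op 2: conn=15 S1=20 S2=21 S3=20 blocked=[]
Op 3: conn=-3 S1=20 S2=3 S3=20 blocked=[1, 2, 3]
Op 4: conn=-20 S1=20 S2=3 S3=3 blocked=[1, 2, 3]
Op 5: conn=6 S1=20 S2=3 S3=3 blocked=[]
Op 6: conn=6 S1=20 S2=3 S3=10 blocked=[]
Op 7: conn=-5 S1=9 S2=3 S3=10 blocked=[1, 2, 3]
Op 8: conn=-5 S1=9 S2=3 S3=18 blocked=[1, 2, 3]

Answer: -5 9 3 18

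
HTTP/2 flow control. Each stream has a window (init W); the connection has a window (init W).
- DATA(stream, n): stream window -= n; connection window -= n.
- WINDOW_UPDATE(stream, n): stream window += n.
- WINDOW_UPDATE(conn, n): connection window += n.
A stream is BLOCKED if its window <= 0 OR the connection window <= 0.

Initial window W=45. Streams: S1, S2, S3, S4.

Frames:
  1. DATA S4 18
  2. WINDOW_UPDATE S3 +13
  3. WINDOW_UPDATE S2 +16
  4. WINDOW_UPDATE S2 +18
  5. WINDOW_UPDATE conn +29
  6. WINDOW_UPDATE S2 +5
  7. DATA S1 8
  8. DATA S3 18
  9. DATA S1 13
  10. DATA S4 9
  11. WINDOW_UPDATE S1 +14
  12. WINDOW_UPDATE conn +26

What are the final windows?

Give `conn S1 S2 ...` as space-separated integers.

Op 1: conn=27 S1=45 S2=45 S3=45 S4=27 blocked=[]
Op 2: conn=27 S1=45 S2=45 S3=58 S4=27 blocked=[]
Op 3: conn=27 S1=45 S2=61 S3=58 S4=27 blocked=[]
Op 4: conn=27 S1=45 S2=79 S3=58 S4=27 blocked=[]
Op 5: conn=56 S1=45 S2=79 S3=58 S4=27 blocked=[]
Op 6: conn=56 S1=45 S2=84 S3=58 S4=27 blocked=[]
Op 7: conn=48 S1=37 S2=84 S3=58 S4=27 blocked=[]
Op 8: conn=30 S1=37 S2=84 S3=40 S4=27 blocked=[]
Op 9: conn=17 S1=24 S2=84 S3=40 S4=27 blocked=[]
Op 10: conn=8 S1=24 S2=84 S3=40 S4=18 blocked=[]
Op 11: conn=8 S1=38 S2=84 S3=40 S4=18 blocked=[]
Op 12: conn=34 S1=38 S2=84 S3=40 S4=18 blocked=[]

Answer: 34 38 84 40 18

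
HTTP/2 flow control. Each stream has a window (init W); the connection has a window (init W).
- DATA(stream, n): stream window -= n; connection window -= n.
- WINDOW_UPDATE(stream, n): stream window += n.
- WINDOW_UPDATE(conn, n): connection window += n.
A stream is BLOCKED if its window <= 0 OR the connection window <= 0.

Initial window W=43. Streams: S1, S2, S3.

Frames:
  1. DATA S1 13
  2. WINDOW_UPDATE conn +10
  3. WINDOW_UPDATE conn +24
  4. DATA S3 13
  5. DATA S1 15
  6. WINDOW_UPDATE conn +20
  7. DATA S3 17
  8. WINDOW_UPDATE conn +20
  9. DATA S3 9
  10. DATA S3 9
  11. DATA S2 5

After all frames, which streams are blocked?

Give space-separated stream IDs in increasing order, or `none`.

Op 1: conn=30 S1=30 S2=43 S3=43 blocked=[]
Op 2: conn=40 S1=30 S2=43 S3=43 blocked=[]
Op 3: conn=64 S1=30 S2=43 S3=43 blocked=[]
Op 4: conn=51 S1=30 S2=43 S3=30 blocked=[]
Op 5: conn=36 S1=15 S2=43 S3=30 blocked=[]
Op 6: conn=56 S1=15 S2=43 S3=30 blocked=[]
Op 7: conn=39 S1=15 S2=43 S3=13 blocked=[]
Op 8: conn=59 S1=15 S2=43 S3=13 blocked=[]
Op 9: conn=50 S1=15 S2=43 S3=4 blocked=[]
Op 10: conn=41 S1=15 S2=43 S3=-5 blocked=[3]
Op 11: conn=36 S1=15 S2=38 S3=-5 blocked=[3]

Answer: S3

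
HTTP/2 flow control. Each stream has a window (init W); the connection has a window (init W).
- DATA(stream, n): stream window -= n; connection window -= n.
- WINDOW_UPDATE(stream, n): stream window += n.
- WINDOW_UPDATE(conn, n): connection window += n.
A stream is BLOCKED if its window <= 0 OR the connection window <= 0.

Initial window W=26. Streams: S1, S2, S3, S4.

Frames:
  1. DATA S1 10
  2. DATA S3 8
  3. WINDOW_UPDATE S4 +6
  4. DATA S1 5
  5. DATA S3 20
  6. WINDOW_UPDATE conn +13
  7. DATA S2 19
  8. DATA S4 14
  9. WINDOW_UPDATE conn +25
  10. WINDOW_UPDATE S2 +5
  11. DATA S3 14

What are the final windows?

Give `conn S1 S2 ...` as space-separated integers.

Answer: -26 11 12 -16 18

Derivation:
Op 1: conn=16 S1=16 S2=26 S3=26 S4=26 blocked=[]
Op 2: conn=8 S1=16 S2=26 S3=18 S4=26 blocked=[]
Op 3: conn=8 S1=16 S2=26 S3=18 S4=32 blocked=[]
Op 4: conn=3 S1=11 S2=26 S3=18 S4=32 blocked=[]
Op 5: conn=-17 S1=11 S2=26 S3=-2 S4=32 blocked=[1, 2, 3, 4]
Op 6: conn=-4 S1=11 S2=26 S3=-2 S4=32 blocked=[1, 2, 3, 4]
Op 7: conn=-23 S1=11 S2=7 S3=-2 S4=32 blocked=[1, 2, 3, 4]
Op 8: conn=-37 S1=11 S2=7 S3=-2 S4=18 blocked=[1, 2, 3, 4]
Op 9: conn=-12 S1=11 S2=7 S3=-2 S4=18 blocked=[1, 2, 3, 4]
Op 10: conn=-12 S1=11 S2=12 S3=-2 S4=18 blocked=[1, 2, 3, 4]
Op 11: conn=-26 S1=11 S2=12 S3=-16 S4=18 blocked=[1, 2, 3, 4]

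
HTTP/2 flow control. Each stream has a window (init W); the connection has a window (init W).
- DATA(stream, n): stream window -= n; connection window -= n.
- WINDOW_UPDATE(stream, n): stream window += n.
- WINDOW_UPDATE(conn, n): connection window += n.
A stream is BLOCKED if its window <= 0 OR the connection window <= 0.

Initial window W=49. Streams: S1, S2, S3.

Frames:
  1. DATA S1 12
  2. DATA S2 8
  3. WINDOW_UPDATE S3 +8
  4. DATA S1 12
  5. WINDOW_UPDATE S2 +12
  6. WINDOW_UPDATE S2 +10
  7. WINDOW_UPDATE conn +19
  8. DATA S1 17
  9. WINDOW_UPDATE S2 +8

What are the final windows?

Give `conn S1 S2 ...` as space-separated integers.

Op 1: conn=37 S1=37 S2=49 S3=49 blocked=[]
Op 2: conn=29 S1=37 S2=41 S3=49 blocked=[]
Op 3: conn=29 S1=37 S2=41 S3=57 blocked=[]
Op 4: conn=17 S1=25 S2=41 S3=57 blocked=[]
Op 5: conn=17 S1=25 S2=53 S3=57 blocked=[]
Op 6: conn=17 S1=25 S2=63 S3=57 blocked=[]
Op 7: conn=36 S1=25 S2=63 S3=57 blocked=[]
Op 8: conn=19 S1=8 S2=63 S3=57 blocked=[]
Op 9: conn=19 S1=8 S2=71 S3=57 blocked=[]

Answer: 19 8 71 57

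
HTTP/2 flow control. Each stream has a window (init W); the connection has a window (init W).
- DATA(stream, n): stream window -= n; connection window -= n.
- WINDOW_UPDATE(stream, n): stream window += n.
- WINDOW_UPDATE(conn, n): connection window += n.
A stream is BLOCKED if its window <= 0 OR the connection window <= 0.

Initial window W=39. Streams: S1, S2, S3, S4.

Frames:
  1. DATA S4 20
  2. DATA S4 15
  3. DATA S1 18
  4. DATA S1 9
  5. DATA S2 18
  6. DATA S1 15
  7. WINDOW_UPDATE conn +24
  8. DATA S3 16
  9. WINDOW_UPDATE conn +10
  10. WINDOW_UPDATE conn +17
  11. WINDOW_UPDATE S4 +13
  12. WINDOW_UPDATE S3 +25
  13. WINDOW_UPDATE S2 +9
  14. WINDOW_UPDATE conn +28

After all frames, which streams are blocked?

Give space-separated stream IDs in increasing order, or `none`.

Answer: S1

Derivation:
Op 1: conn=19 S1=39 S2=39 S3=39 S4=19 blocked=[]
Op 2: conn=4 S1=39 S2=39 S3=39 S4=4 blocked=[]
Op 3: conn=-14 S1=21 S2=39 S3=39 S4=4 blocked=[1, 2, 3, 4]
Op 4: conn=-23 S1=12 S2=39 S3=39 S4=4 blocked=[1, 2, 3, 4]
Op 5: conn=-41 S1=12 S2=21 S3=39 S4=4 blocked=[1, 2, 3, 4]
Op 6: conn=-56 S1=-3 S2=21 S3=39 S4=4 blocked=[1, 2, 3, 4]
Op 7: conn=-32 S1=-3 S2=21 S3=39 S4=4 blocked=[1, 2, 3, 4]
Op 8: conn=-48 S1=-3 S2=21 S3=23 S4=4 blocked=[1, 2, 3, 4]
Op 9: conn=-38 S1=-3 S2=21 S3=23 S4=4 blocked=[1, 2, 3, 4]
Op 10: conn=-21 S1=-3 S2=21 S3=23 S4=4 blocked=[1, 2, 3, 4]
Op 11: conn=-21 S1=-3 S2=21 S3=23 S4=17 blocked=[1, 2, 3, 4]
Op 12: conn=-21 S1=-3 S2=21 S3=48 S4=17 blocked=[1, 2, 3, 4]
Op 13: conn=-21 S1=-3 S2=30 S3=48 S4=17 blocked=[1, 2, 3, 4]
Op 14: conn=7 S1=-3 S2=30 S3=48 S4=17 blocked=[1]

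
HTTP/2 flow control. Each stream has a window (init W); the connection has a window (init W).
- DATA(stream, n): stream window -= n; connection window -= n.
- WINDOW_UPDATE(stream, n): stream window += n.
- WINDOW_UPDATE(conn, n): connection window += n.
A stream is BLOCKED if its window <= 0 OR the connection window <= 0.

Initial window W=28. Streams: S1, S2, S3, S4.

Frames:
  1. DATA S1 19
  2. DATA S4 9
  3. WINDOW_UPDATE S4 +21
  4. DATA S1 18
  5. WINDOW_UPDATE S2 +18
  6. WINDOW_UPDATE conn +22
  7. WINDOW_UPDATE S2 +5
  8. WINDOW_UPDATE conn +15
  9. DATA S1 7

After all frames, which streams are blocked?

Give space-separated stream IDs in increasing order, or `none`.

Answer: S1

Derivation:
Op 1: conn=9 S1=9 S2=28 S3=28 S4=28 blocked=[]
Op 2: conn=0 S1=9 S2=28 S3=28 S4=19 blocked=[1, 2, 3, 4]
Op 3: conn=0 S1=9 S2=28 S3=28 S4=40 blocked=[1, 2, 3, 4]
Op 4: conn=-18 S1=-9 S2=28 S3=28 S4=40 blocked=[1, 2, 3, 4]
Op 5: conn=-18 S1=-9 S2=46 S3=28 S4=40 blocked=[1, 2, 3, 4]
Op 6: conn=4 S1=-9 S2=46 S3=28 S4=40 blocked=[1]
Op 7: conn=4 S1=-9 S2=51 S3=28 S4=40 blocked=[1]
Op 8: conn=19 S1=-9 S2=51 S3=28 S4=40 blocked=[1]
Op 9: conn=12 S1=-16 S2=51 S3=28 S4=40 blocked=[1]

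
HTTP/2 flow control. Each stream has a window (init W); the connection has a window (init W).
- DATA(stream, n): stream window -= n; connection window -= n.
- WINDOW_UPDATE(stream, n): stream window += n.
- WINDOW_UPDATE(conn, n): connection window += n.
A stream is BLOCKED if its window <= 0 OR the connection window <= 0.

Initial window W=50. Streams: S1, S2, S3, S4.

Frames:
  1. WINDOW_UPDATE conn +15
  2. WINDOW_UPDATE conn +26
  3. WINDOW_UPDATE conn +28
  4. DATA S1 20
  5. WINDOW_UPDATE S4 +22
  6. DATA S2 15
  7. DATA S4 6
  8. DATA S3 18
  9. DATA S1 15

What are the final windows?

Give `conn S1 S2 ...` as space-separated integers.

Op 1: conn=65 S1=50 S2=50 S3=50 S4=50 blocked=[]
Op 2: conn=91 S1=50 S2=50 S3=50 S4=50 blocked=[]
Op 3: conn=119 S1=50 S2=50 S3=50 S4=50 blocked=[]
Op 4: conn=99 S1=30 S2=50 S3=50 S4=50 blocked=[]
Op 5: conn=99 S1=30 S2=50 S3=50 S4=72 blocked=[]
Op 6: conn=84 S1=30 S2=35 S3=50 S4=72 blocked=[]
Op 7: conn=78 S1=30 S2=35 S3=50 S4=66 blocked=[]
Op 8: conn=60 S1=30 S2=35 S3=32 S4=66 blocked=[]
Op 9: conn=45 S1=15 S2=35 S3=32 S4=66 blocked=[]

Answer: 45 15 35 32 66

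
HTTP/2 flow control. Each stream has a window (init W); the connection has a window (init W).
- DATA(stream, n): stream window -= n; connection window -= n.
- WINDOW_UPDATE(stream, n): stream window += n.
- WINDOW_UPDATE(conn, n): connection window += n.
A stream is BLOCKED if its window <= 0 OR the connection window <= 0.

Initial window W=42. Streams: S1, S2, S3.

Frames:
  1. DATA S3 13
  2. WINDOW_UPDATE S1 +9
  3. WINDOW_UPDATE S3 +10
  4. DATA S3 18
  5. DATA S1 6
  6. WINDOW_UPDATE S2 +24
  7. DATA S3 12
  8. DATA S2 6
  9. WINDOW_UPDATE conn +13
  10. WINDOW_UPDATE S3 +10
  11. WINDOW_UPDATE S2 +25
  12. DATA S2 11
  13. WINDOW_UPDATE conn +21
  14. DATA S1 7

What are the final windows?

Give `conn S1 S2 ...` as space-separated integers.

Op 1: conn=29 S1=42 S2=42 S3=29 blocked=[]
Op 2: conn=29 S1=51 S2=42 S3=29 blocked=[]
Op 3: conn=29 S1=51 S2=42 S3=39 blocked=[]
Op 4: conn=11 S1=51 S2=42 S3=21 blocked=[]
Op 5: conn=5 S1=45 S2=42 S3=21 blocked=[]
Op 6: conn=5 S1=45 S2=66 S3=21 blocked=[]
Op 7: conn=-7 S1=45 S2=66 S3=9 blocked=[1, 2, 3]
Op 8: conn=-13 S1=45 S2=60 S3=9 blocked=[1, 2, 3]
Op 9: conn=0 S1=45 S2=60 S3=9 blocked=[1, 2, 3]
Op 10: conn=0 S1=45 S2=60 S3=19 blocked=[1, 2, 3]
Op 11: conn=0 S1=45 S2=85 S3=19 blocked=[1, 2, 3]
Op 12: conn=-11 S1=45 S2=74 S3=19 blocked=[1, 2, 3]
Op 13: conn=10 S1=45 S2=74 S3=19 blocked=[]
Op 14: conn=3 S1=38 S2=74 S3=19 blocked=[]

Answer: 3 38 74 19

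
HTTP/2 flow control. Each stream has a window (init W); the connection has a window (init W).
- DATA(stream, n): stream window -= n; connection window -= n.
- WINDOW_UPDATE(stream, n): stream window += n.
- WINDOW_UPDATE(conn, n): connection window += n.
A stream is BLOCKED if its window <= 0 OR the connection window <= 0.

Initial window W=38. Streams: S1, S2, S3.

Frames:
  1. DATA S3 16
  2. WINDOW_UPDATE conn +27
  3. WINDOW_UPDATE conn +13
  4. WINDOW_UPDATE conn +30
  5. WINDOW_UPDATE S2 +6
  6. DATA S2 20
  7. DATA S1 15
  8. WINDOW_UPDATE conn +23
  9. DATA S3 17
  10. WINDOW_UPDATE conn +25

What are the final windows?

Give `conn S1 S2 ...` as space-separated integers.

Op 1: conn=22 S1=38 S2=38 S3=22 blocked=[]
Op 2: conn=49 S1=38 S2=38 S3=22 blocked=[]
Op 3: conn=62 S1=38 S2=38 S3=22 blocked=[]
Op 4: conn=92 S1=38 S2=38 S3=22 blocked=[]
Op 5: conn=92 S1=38 S2=44 S3=22 blocked=[]
Op 6: conn=72 S1=38 S2=24 S3=22 blocked=[]
Op 7: conn=57 S1=23 S2=24 S3=22 blocked=[]
Op 8: conn=80 S1=23 S2=24 S3=22 blocked=[]
Op 9: conn=63 S1=23 S2=24 S3=5 blocked=[]
Op 10: conn=88 S1=23 S2=24 S3=5 blocked=[]

Answer: 88 23 24 5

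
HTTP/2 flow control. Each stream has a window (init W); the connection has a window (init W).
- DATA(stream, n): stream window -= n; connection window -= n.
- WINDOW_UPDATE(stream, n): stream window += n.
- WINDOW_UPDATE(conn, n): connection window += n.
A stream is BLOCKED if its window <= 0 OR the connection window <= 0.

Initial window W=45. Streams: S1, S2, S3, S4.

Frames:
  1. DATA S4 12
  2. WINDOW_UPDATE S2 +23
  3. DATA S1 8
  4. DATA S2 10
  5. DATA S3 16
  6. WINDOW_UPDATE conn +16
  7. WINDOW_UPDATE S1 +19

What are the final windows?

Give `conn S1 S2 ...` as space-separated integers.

Answer: 15 56 58 29 33

Derivation:
Op 1: conn=33 S1=45 S2=45 S3=45 S4=33 blocked=[]
Op 2: conn=33 S1=45 S2=68 S3=45 S4=33 blocked=[]
Op 3: conn=25 S1=37 S2=68 S3=45 S4=33 blocked=[]
Op 4: conn=15 S1=37 S2=58 S3=45 S4=33 blocked=[]
Op 5: conn=-1 S1=37 S2=58 S3=29 S4=33 blocked=[1, 2, 3, 4]
Op 6: conn=15 S1=37 S2=58 S3=29 S4=33 blocked=[]
Op 7: conn=15 S1=56 S2=58 S3=29 S4=33 blocked=[]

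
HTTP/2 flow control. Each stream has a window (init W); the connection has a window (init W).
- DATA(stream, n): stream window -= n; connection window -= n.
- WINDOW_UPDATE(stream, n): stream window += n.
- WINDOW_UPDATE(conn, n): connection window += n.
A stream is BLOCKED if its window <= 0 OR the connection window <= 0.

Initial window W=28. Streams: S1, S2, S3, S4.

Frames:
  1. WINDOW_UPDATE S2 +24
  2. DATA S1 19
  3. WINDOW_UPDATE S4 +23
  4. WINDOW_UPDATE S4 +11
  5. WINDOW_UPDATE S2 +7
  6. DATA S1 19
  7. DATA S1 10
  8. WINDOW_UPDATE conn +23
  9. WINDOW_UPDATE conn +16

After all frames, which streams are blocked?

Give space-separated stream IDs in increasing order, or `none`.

Answer: S1

Derivation:
Op 1: conn=28 S1=28 S2=52 S3=28 S4=28 blocked=[]
Op 2: conn=9 S1=9 S2=52 S3=28 S4=28 blocked=[]
Op 3: conn=9 S1=9 S2=52 S3=28 S4=51 blocked=[]
Op 4: conn=9 S1=9 S2=52 S3=28 S4=62 blocked=[]
Op 5: conn=9 S1=9 S2=59 S3=28 S4=62 blocked=[]
Op 6: conn=-10 S1=-10 S2=59 S3=28 S4=62 blocked=[1, 2, 3, 4]
Op 7: conn=-20 S1=-20 S2=59 S3=28 S4=62 blocked=[1, 2, 3, 4]
Op 8: conn=3 S1=-20 S2=59 S3=28 S4=62 blocked=[1]
Op 9: conn=19 S1=-20 S2=59 S3=28 S4=62 blocked=[1]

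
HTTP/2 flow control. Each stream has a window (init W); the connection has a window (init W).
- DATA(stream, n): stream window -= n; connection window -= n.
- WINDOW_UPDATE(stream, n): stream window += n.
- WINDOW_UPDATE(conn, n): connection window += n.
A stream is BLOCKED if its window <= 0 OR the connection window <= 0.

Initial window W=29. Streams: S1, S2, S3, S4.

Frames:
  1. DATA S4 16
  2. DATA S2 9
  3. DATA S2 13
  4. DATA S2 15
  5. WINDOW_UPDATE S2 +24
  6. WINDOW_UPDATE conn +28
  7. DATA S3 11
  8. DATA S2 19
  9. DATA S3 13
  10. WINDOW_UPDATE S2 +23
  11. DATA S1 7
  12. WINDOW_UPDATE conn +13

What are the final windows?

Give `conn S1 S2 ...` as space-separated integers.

Answer: -33 22 20 5 13

Derivation:
Op 1: conn=13 S1=29 S2=29 S3=29 S4=13 blocked=[]
Op 2: conn=4 S1=29 S2=20 S3=29 S4=13 blocked=[]
Op 3: conn=-9 S1=29 S2=7 S3=29 S4=13 blocked=[1, 2, 3, 4]
Op 4: conn=-24 S1=29 S2=-8 S3=29 S4=13 blocked=[1, 2, 3, 4]
Op 5: conn=-24 S1=29 S2=16 S3=29 S4=13 blocked=[1, 2, 3, 4]
Op 6: conn=4 S1=29 S2=16 S3=29 S4=13 blocked=[]
Op 7: conn=-7 S1=29 S2=16 S3=18 S4=13 blocked=[1, 2, 3, 4]
Op 8: conn=-26 S1=29 S2=-3 S3=18 S4=13 blocked=[1, 2, 3, 4]
Op 9: conn=-39 S1=29 S2=-3 S3=5 S4=13 blocked=[1, 2, 3, 4]
Op 10: conn=-39 S1=29 S2=20 S3=5 S4=13 blocked=[1, 2, 3, 4]
Op 11: conn=-46 S1=22 S2=20 S3=5 S4=13 blocked=[1, 2, 3, 4]
Op 12: conn=-33 S1=22 S2=20 S3=5 S4=13 blocked=[1, 2, 3, 4]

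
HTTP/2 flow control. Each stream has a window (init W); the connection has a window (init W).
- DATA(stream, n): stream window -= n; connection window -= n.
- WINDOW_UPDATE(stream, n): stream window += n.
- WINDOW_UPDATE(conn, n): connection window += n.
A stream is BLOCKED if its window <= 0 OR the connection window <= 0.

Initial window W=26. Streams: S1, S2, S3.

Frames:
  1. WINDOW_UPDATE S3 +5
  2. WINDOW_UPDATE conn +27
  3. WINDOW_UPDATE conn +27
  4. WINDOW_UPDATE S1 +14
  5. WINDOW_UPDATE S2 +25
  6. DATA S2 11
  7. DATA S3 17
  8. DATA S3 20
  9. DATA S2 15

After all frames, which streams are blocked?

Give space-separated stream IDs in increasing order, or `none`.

Op 1: conn=26 S1=26 S2=26 S3=31 blocked=[]
Op 2: conn=53 S1=26 S2=26 S3=31 blocked=[]
Op 3: conn=80 S1=26 S2=26 S3=31 blocked=[]
Op 4: conn=80 S1=40 S2=26 S3=31 blocked=[]
Op 5: conn=80 S1=40 S2=51 S3=31 blocked=[]
Op 6: conn=69 S1=40 S2=40 S3=31 blocked=[]
Op 7: conn=52 S1=40 S2=40 S3=14 blocked=[]
Op 8: conn=32 S1=40 S2=40 S3=-6 blocked=[3]
Op 9: conn=17 S1=40 S2=25 S3=-6 blocked=[3]

Answer: S3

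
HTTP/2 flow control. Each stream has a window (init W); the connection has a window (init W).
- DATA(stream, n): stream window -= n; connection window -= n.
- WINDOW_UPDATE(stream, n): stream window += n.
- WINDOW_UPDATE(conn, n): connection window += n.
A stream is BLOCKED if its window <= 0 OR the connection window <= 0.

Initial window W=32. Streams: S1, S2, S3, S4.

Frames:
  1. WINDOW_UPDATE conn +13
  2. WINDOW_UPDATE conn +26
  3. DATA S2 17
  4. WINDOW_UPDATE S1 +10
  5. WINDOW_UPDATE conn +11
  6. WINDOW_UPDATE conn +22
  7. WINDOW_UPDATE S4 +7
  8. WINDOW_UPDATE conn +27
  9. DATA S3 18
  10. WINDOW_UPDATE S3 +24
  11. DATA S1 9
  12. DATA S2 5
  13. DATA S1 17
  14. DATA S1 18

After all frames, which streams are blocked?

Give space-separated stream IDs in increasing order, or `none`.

Answer: S1

Derivation:
Op 1: conn=45 S1=32 S2=32 S3=32 S4=32 blocked=[]
Op 2: conn=71 S1=32 S2=32 S3=32 S4=32 blocked=[]
Op 3: conn=54 S1=32 S2=15 S3=32 S4=32 blocked=[]
Op 4: conn=54 S1=42 S2=15 S3=32 S4=32 blocked=[]
Op 5: conn=65 S1=42 S2=15 S3=32 S4=32 blocked=[]
Op 6: conn=87 S1=42 S2=15 S3=32 S4=32 blocked=[]
Op 7: conn=87 S1=42 S2=15 S3=32 S4=39 blocked=[]
Op 8: conn=114 S1=42 S2=15 S3=32 S4=39 blocked=[]
Op 9: conn=96 S1=42 S2=15 S3=14 S4=39 blocked=[]
Op 10: conn=96 S1=42 S2=15 S3=38 S4=39 blocked=[]
Op 11: conn=87 S1=33 S2=15 S3=38 S4=39 blocked=[]
Op 12: conn=82 S1=33 S2=10 S3=38 S4=39 blocked=[]
Op 13: conn=65 S1=16 S2=10 S3=38 S4=39 blocked=[]
Op 14: conn=47 S1=-2 S2=10 S3=38 S4=39 blocked=[1]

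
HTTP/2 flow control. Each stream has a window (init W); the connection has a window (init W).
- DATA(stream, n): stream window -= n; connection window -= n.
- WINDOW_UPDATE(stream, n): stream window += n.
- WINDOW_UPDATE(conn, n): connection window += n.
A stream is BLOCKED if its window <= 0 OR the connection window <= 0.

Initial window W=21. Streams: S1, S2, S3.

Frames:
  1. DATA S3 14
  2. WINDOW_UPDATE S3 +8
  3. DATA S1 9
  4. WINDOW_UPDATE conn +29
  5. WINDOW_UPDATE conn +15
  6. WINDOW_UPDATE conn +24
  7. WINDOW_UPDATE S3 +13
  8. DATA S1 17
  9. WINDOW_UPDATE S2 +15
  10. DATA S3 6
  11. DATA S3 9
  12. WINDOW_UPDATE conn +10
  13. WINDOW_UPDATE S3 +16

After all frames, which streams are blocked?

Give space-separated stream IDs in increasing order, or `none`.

Answer: S1

Derivation:
Op 1: conn=7 S1=21 S2=21 S3=7 blocked=[]
Op 2: conn=7 S1=21 S2=21 S3=15 blocked=[]
Op 3: conn=-2 S1=12 S2=21 S3=15 blocked=[1, 2, 3]
Op 4: conn=27 S1=12 S2=21 S3=15 blocked=[]
Op 5: conn=42 S1=12 S2=21 S3=15 blocked=[]
Op 6: conn=66 S1=12 S2=21 S3=15 blocked=[]
Op 7: conn=66 S1=12 S2=21 S3=28 blocked=[]
Op 8: conn=49 S1=-5 S2=21 S3=28 blocked=[1]
Op 9: conn=49 S1=-5 S2=36 S3=28 blocked=[1]
Op 10: conn=43 S1=-5 S2=36 S3=22 blocked=[1]
Op 11: conn=34 S1=-5 S2=36 S3=13 blocked=[1]
Op 12: conn=44 S1=-5 S2=36 S3=13 blocked=[1]
Op 13: conn=44 S1=-5 S2=36 S3=29 blocked=[1]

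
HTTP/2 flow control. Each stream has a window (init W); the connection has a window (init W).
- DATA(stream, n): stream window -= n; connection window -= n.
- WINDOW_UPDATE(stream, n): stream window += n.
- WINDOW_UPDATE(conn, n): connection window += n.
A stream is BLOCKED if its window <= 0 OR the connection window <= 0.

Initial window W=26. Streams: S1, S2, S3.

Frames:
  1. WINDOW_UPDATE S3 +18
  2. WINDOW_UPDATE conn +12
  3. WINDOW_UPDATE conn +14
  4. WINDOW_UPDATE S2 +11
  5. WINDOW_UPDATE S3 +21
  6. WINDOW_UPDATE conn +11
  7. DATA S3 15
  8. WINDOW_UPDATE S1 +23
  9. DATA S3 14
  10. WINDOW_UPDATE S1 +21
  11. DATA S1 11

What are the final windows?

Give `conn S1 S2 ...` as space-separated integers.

Op 1: conn=26 S1=26 S2=26 S3=44 blocked=[]
Op 2: conn=38 S1=26 S2=26 S3=44 blocked=[]
Op 3: conn=52 S1=26 S2=26 S3=44 blocked=[]
Op 4: conn=52 S1=26 S2=37 S3=44 blocked=[]
Op 5: conn=52 S1=26 S2=37 S3=65 blocked=[]
Op 6: conn=63 S1=26 S2=37 S3=65 blocked=[]
Op 7: conn=48 S1=26 S2=37 S3=50 blocked=[]
Op 8: conn=48 S1=49 S2=37 S3=50 blocked=[]
Op 9: conn=34 S1=49 S2=37 S3=36 blocked=[]
Op 10: conn=34 S1=70 S2=37 S3=36 blocked=[]
Op 11: conn=23 S1=59 S2=37 S3=36 blocked=[]

Answer: 23 59 37 36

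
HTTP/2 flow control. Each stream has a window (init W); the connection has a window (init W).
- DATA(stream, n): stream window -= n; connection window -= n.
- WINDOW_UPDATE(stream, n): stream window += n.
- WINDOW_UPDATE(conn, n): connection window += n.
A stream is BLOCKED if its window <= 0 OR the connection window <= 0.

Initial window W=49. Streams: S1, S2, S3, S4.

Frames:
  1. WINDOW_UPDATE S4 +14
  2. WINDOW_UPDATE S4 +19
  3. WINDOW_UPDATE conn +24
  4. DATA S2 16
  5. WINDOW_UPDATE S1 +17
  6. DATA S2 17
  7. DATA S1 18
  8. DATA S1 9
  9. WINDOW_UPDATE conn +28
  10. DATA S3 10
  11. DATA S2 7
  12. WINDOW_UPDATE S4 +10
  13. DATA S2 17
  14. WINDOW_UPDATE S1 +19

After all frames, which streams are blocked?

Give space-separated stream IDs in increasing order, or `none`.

Answer: S2

Derivation:
Op 1: conn=49 S1=49 S2=49 S3=49 S4=63 blocked=[]
Op 2: conn=49 S1=49 S2=49 S3=49 S4=82 blocked=[]
Op 3: conn=73 S1=49 S2=49 S3=49 S4=82 blocked=[]
Op 4: conn=57 S1=49 S2=33 S3=49 S4=82 blocked=[]
Op 5: conn=57 S1=66 S2=33 S3=49 S4=82 blocked=[]
Op 6: conn=40 S1=66 S2=16 S3=49 S4=82 blocked=[]
Op 7: conn=22 S1=48 S2=16 S3=49 S4=82 blocked=[]
Op 8: conn=13 S1=39 S2=16 S3=49 S4=82 blocked=[]
Op 9: conn=41 S1=39 S2=16 S3=49 S4=82 blocked=[]
Op 10: conn=31 S1=39 S2=16 S3=39 S4=82 blocked=[]
Op 11: conn=24 S1=39 S2=9 S3=39 S4=82 blocked=[]
Op 12: conn=24 S1=39 S2=9 S3=39 S4=92 blocked=[]
Op 13: conn=7 S1=39 S2=-8 S3=39 S4=92 blocked=[2]
Op 14: conn=7 S1=58 S2=-8 S3=39 S4=92 blocked=[2]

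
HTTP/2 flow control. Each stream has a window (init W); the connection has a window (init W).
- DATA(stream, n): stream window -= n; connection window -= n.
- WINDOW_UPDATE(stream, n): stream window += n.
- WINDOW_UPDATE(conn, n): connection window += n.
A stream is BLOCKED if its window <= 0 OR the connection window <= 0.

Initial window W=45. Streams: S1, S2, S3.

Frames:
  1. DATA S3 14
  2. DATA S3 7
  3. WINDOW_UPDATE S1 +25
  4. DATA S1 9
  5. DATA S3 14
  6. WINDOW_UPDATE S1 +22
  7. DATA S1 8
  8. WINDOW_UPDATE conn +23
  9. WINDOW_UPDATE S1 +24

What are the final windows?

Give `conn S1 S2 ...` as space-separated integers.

Answer: 16 99 45 10

Derivation:
Op 1: conn=31 S1=45 S2=45 S3=31 blocked=[]
Op 2: conn=24 S1=45 S2=45 S3=24 blocked=[]
Op 3: conn=24 S1=70 S2=45 S3=24 blocked=[]
Op 4: conn=15 S1=61 S2=45 S3=24 blocked=[]
Op 5: conn=1 S1=61 S2=45 S3=10 blocked=[]
Op 6: conn=1 S1=83 S2=45 S3=10 blocked=[]
Op 7: conn=-7 S1=75 S2=45 S3=10 blocked=[1, 2, 3]
Op 8: conn=16 S1=75 S2=45 S3=10 blocked=[]
Op 9: conn=16 S1=99 S2=45 S3=10 blocked=[]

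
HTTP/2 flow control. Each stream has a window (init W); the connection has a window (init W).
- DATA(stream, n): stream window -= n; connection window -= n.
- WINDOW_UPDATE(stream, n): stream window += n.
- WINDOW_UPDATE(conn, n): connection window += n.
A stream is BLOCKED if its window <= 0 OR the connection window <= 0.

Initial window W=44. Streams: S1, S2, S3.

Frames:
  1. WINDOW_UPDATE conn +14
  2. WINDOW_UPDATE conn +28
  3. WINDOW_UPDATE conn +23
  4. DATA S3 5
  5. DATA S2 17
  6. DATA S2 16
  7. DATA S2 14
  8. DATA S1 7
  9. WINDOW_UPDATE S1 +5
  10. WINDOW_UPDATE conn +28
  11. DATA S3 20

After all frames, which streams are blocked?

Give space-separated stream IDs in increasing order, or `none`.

Answer: S2

Derivation:
Op 1: conn=58 S1=44 S2=44 S3=44 blocked=[]
Op 2: conn=86 S1=44 S2=44 S3=44 blocked=[]
Op 3: conn=109 S1=44 S2=44 S3=44 blocked=[]
Op 4: conn=104 S1=44 S2=44 S3=39 blocked=[]
Op 5: conn=87 S1=44 S2=27 S3=39 blocked=[]
Op 6: conn=71 S1=44 S2=11 S3=39 blocked=[]
Op 7: conn=57 S1=44 S2=-3 S3=39 blocked=[2]
Op 8: conn=50 S1=37 S2=-3 S3=39 blocked=[2]
Op 9: conn=50 S1=42 S2=-3 S3=39 blocked=[2]
Op 10: conn=78 S1=42 S2=-3 S3=39 blocked=[2]
Op 11: conn=58 S1=42 S2=-3 S3=19 blocked=[2]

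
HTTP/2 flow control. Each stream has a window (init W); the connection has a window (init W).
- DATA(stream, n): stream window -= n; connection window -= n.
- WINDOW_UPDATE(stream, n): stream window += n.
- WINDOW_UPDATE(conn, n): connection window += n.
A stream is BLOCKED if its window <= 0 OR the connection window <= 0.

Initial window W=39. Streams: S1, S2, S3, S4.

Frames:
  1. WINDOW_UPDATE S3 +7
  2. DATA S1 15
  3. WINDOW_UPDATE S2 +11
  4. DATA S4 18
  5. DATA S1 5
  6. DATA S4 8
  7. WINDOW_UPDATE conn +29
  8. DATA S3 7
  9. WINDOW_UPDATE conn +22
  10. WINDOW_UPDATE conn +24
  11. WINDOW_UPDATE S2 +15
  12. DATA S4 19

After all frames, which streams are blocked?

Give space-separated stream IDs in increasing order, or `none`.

Op 1: conn=39 S1=39 S2=39 S3=46 S4=39 blocked=[]
Op 2: conn=24 S1=24 S2=39 S3=46 S4=39 blocked=[]
Op 3: conn=24 S1=24 S2=50 S3=46 S4=39 blocked=[]
Op 4: conn=6 S1=24 S2=50 S3=46 S4=21 blocked=[]
Op 5: conn=1 S1=19 S2=50 S3=46 S4=21 blocked=[]
Op 6: conn=-7 S1=19 S2=50 S3=46 S4=13 blocked=[1, 2, 3, 4]
Op 7: conn=22 S1=19 S2=50 S3=46 S4=13 blocked=[]
Op 8: conn=15 S1=19 S2=50 S3=39 S4=13 blocked=[]
Op 9: conn=37 S1=19 S2=50 S3=39 S4=13 blocked=[]
Op 10: conn=61 S1=19 S2=50 S3=39 S4=13 blocked=[]
Op 11: conn=61 S1=19 S2=65 S3=39 S4=13 blocked=[]
Op 12: conn=42 S1=19 S2=65 S3=39 S4=-6 blocked=[4]

Answer: S4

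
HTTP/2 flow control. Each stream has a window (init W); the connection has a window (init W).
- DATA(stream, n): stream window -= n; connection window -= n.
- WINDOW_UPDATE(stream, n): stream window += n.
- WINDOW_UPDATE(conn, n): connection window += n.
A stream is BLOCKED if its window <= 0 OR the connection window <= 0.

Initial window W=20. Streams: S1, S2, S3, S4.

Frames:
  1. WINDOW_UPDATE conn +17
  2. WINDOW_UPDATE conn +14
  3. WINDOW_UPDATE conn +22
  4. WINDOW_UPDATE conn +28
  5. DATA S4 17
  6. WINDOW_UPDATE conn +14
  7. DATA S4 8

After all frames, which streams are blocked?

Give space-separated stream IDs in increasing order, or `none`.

Answer: S4

Derivation:
Op 1: conn=37 S1=20 S2=20 S3=20 S4=20 blocked=[]
Op 2: conn=51 S1=20 S2=20 S3=20 S4=20 blocked=[]
Op 3: conn=73 S1=20 S2=20 S3=20 S4=20 blocked=[]
Op 4: conn=101 S1=20 S2=20 S3=20 S4=20 blocked=[]
Op 5: conn=84 S1=20 S2=20 S3=20 S4=3 blocked=[]
Op 6: conn=98 S1=20 S2=20 S3=20 S4=3 blocked=[]
Op 7: conn=90 S1=20 S2=20 S3=20 S4=-5 blocked=[4]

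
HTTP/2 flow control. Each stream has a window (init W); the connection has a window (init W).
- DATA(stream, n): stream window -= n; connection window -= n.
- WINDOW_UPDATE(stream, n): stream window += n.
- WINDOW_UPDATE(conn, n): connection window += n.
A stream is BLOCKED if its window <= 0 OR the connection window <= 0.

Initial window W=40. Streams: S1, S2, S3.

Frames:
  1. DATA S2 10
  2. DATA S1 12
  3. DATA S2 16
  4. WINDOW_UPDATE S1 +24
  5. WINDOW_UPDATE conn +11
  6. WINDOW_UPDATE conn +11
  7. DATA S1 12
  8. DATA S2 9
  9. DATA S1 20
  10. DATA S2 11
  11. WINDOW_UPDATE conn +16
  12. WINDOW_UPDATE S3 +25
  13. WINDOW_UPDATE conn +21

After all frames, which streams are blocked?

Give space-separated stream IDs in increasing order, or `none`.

Answer: S2

Derivation:
Op 1: conn=30 S1=40 S2=30 S3=40 blocked=[]
Op 2: conn=18 S1=28 S2=30 S3=40 blocked=[]
Op 3: conn=2 S1=28 S2=14 S3=40 blocked=[]
Op 4: conn=2 S1=52 S2=14 S3=40 blocked=[]
Op 5: conn=13 S1=52 S2=14 S3=40 blocked=[]
Op 6: conn=24 S1=52 S2=14 S3=40 blocked=[]
Op 7: conn=12 S1=40 S2=14 S3=40 blocked=[]
Op 8: conn=3 S1=40 S2=5 S3=40 blocked=[]
Op 9: conn=-17 S1=20 S2=5 S3=40 blocked=[1, 2, 3]
Op 10: conn=-28 S1=20 S2=-6 S3=40 blocked=[1, 2, 3]
Op 11: conn=-12 S1=20 S2=-6 S3=40 blocked=[1, 2, 3]
Op 12: conn=-12 S1=20 S2=-6 S3=65 blocked=[1, 2, 3]
Op 13: conn=9 S1=20 S2=-6 S3=65 blocked=[2]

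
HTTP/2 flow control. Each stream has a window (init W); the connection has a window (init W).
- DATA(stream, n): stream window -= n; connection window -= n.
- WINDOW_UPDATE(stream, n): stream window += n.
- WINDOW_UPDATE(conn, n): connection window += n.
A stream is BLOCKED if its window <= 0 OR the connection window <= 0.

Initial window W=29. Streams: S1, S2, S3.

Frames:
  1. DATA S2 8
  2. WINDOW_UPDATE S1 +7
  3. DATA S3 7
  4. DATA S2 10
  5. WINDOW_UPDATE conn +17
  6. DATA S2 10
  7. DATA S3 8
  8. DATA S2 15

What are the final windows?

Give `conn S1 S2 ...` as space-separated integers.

Op 1: conn=21 S1=29 S2=21 S3=29 blocked=[]
Op 2: conn=21 S1=36 S2=21 S3=29 blocked=[]
Op 3: conn=14 S1=36 S2=21 S3=22 blocked=[]
Op 4: conn=4 S1=36 S2=11 S3=22 blocked=[]
Op 5: conn=21 S1=36 S2=11 S3=22 blocked=[]
Op 6: conn=11 S1=36 S2=1 S3=22 blocked=[]
Op 7: conn=3 S1=36 S2=1 S3=14 blocked=[]
Op 8: conn=-12 S1=36 S2=-14 S3=14 blocked=[1, 2, 3]

Answer: -12 36 -14 14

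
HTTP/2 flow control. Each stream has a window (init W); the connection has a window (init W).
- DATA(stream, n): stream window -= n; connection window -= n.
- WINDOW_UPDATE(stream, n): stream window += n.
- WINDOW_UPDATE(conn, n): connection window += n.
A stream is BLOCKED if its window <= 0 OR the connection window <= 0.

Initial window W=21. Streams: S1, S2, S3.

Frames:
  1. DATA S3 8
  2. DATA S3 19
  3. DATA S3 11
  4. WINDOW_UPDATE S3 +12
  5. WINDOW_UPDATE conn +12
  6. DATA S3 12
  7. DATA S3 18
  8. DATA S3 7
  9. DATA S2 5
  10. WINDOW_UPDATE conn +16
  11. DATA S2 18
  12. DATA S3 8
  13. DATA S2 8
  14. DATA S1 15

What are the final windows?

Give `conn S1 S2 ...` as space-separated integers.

Op 1: conn=13 S1=21 S2=21 S3=13 blocked=[]
Op 2: conn=-6 S1=21 S2=21 S3=-6 blocked=[1, 2, 3]
Op 3: conn=-17 S1=21 S2=21 S3=-17 blocked=[1, 2, 3]
Op 4: conn=-17 S1=21 S2=21 S3=-5 blocked=[1, 2, 3]
Op 5: conn=-5 S1=21 S2=21 S3=-5 blocked=[1, 2, 3]
Op 6: conn=-17 S1=21 S2=21 S3=-17 blocked=[1, 2, 3]
Op 7: conn=-35 S1=21 S2=21 S3=-35 blocked=[1, 2, 3]
Op 8: conn=-42 S1=21 S2=21 S3=-42 blocked=[1, 2, 3]
Op 9: conn=-47 S1=21 S2=16 S3=-42 blocked=[1, 2, 3]
Op 10: conn=-31 S1=21 S2=16 S3=-42 blocked=[1, 2, 3]
Op 11: conn=-49 S1=21 S2=-2 S3=-42 blocked=[1, 2, 3]
Op 12: conn=-57 S1=21 S2=-2 S3=-50 blocked=[1, 2, 3]
Op 13: conn=-65 S1=21 S2=-10 S3=-50 blocked=[1, 2, 3]
Op 14: conn=-80 S1=6 S2=-10 S3=-50 blocked=[1, 2, 3]

Answer: -80 6 -10 -50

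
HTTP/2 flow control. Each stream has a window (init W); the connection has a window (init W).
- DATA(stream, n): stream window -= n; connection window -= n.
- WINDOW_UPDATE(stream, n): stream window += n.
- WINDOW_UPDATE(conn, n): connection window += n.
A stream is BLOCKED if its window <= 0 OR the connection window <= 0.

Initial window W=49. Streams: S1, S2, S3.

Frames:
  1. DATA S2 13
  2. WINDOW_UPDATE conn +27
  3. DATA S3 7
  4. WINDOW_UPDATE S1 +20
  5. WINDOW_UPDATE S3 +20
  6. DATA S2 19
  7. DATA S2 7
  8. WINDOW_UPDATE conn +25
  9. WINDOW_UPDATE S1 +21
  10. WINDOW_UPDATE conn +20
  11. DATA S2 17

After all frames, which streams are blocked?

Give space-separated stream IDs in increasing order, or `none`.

Op 1: conn=36 S1=49 S2=36 S3=49 blocked=[]
Op 2: conn=63 S1=49 S2=36 S3=49 blocked=[]
Op 3: conn=56 S1=49 S2=36 S3=42 blocked=[]
Op 4: conn=56 S1=69 S2=36 S3=42 blocked=[]
Op 5: conn=56 S1=69 S2=36 S3=62 blocked=[]
Op 6: conn=37 S1=69 S2=17 S3=62 blocked=[]
Op 7: conn=30 S1=69 S2=10 S3=62 blocked=[]
Op 8: conn=55 S1=69 S2=10 S3=62 blocked=[]
Op 9: conn=55 S1=90 S2=10 S3=62 blocked=[]
Op 10: conn=75 S1=90 S2=10 S3=62 blocked=[]
Op 11: conn=58 S1=90 S2=-7 S3=62 blocked=[2]

Answer: S2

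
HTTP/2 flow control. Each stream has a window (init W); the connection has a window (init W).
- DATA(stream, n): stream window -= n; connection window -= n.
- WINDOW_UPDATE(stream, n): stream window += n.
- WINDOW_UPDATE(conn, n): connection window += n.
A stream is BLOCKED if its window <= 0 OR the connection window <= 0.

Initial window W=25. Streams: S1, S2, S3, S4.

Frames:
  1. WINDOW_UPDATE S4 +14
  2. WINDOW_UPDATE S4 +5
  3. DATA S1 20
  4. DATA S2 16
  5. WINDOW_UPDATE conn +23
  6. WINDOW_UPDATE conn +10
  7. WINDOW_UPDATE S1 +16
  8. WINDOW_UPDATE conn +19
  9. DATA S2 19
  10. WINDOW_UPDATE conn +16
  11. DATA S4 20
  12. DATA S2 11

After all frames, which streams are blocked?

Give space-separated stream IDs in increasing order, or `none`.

Answer: S2

Derivation:
Op 1: conn=25 S1=25 S2=25 S3=25 S4=39 blocked=[]
Op 2: conn=25 S1=25 S2=25 S3=25 S4=44 blocked=[]
Op 3: conn=5 S1=5 S2=25 S3=25 S4=44 blocked=[]
Op 4: conn=-11 S1=5 S2=9 S3=25 S4=44 blocked=[1, 2, 3, 4]
Op 5: conn=12 S1=5 S2=9 S3=25 S4=44 blocked=[]
Op 6: conn=22 S1=5 S2=9 S3=25 S4=44 blocked=[]
Op 7: conn=22 S1=21 S2=9 S3=25 S4=44 blocked=[]
Op 8: conn=41 S1=21 S2=9 S3=25 S4=44 blocked=[]
Op 9: conn=22 S1=21 S2=-10 S3=25 S4=44 blocked=[2]
Op 10: conn=38 S1=21 S2=-10 S3=25 S4=44 blocked=[2]
Op 11: conn=18 S1=21 S2=-10 S3=25 S4=24 blocked=[2]
Op 12: conn=7 S1=21 S2=-21 S3=25 S4=24 blocked=[2]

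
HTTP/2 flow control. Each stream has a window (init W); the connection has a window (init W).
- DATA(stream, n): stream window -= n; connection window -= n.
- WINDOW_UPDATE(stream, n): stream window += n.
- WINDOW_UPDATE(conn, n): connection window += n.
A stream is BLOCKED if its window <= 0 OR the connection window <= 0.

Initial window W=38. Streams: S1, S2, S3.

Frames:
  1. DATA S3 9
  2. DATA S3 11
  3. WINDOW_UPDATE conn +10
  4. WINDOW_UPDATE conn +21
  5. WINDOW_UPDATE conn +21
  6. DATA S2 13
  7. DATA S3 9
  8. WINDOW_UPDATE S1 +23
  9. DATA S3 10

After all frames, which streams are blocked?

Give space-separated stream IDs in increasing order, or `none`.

Op 1: conn=29 S1=38 S2=38 S3=29 blocked=[]
Op 2: conn=18 S1=38 S2=38 S3=18 blocked=[]
Op 3: conn=28 S1=38 S2=38 S3=18 blocked=[]
Op 4: conn=49 S1=38 S2=38 S3=18 blocked=[]
Op 5: conn=70 S1=38 S2=38 S3=18 blocked=[]
Op 6: conn=57 S1=38 S2=25 S3=18 blocked=[]
Op 7: conn=48 S1=38 S2=25 S3=9 blocked=[]
Op 8: conn=48 S1=61 S2=25 S3=9 blocked=[]
Op 9: conn=38 S1=61 S2=25 S3=-1 blocked=[3]

Answer: S3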